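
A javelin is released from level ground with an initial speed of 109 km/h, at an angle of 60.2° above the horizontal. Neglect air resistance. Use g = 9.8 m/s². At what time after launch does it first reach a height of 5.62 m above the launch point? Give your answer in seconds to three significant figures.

0.223 s

Convert: 109 km/h = 109/3.6 = 30.28 m/s.
Resolve: vₓ = 30.28 cos 60.2° = 15.05 m/s and v_y0 = 30.28 sin 60.2° = 26.27 m/s.
Height y(t) = 26.27 t − 4.900 t² = 5.62 gives 4.900 t² − 26.27 t + 5.62 = 0.
t = [26.27 ± √(26.27² − 2·9.80·5.62)] / 9.80 = (26.27 ± 24.09) / 9.80, so t = 0.2232 s or t = 5.139 s.
The first (ascending) time is 0.2232 s.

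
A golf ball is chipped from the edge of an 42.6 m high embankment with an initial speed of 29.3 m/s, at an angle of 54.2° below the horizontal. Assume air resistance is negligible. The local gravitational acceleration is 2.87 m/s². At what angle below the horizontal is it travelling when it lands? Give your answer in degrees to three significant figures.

58.9°

vₓ = 29.30 cos 54.2° = 17.14 m/s; v_y0 = −23.76 m/s (downward).
The projectile lands when y = 42.6 + (−23.76) t − ½·2.87·t² = 0. Positive root: t = (−23.76 + √(23.76² + 2·2.87·42.6)) / 2.87 = (−23.76 + 28.45) / 2.87 = 1.632 s.
At impact: v_y = v_y0 − g t = −28.45 m/s; vₓ = 17.14 m/s.
Angle below horizontal: arctan(|v_y|/vₓ) = arctan(28.45/17.14) = 58.93°.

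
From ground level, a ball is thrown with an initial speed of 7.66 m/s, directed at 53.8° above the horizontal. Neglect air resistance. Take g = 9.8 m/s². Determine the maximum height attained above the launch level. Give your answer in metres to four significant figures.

1.949 m

Horizontal component vₓ = 7.660 cos 53.8° = 4.524 m/s; vertical v_y0 = 7.660 sin 53.8° = 6.181 m/s.
At the apex v_y = 0, so H = v_y0²/(2g) = 6.181²/19.60 = 1.949 m.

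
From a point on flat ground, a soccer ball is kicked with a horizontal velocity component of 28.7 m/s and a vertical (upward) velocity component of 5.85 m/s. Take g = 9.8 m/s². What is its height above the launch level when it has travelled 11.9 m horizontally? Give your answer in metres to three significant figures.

1.58 m

At x = 11.9 m, t = x/vₓ = 11.9/28.70 = 0.4146 s.
Height: y = v_y0 t − ½ g t² = 5.850 × 0.4146 − 4.900 × 0.4146² = 2.426 − 0.8424 = 1.583 m.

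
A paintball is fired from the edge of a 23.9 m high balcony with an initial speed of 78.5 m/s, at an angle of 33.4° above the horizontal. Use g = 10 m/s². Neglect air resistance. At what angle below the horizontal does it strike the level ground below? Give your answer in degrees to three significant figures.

36.5°

Components: vₓ = 78.50 cos 33.4° = 65.54 m/s, v_y0 = 78.50 sin 33.4° = 43.21 m/s.
Vertical motion (up positive, ground at y = 0): 5.000 t² − (43.21) t − 23.9 = 0, so t = (43.21 + √(43.21² + 2·10.0·23.9)) / 10.0 = (43.21 + 48.43) / 10.0 = 9.164 s.
At impact: v_y = v_y0 − g t = −48.43 m/s; vₓ = 65.54 m/s.
Angle below horizontal: arctan(|v_y|/vₓ) = arctan(48.43/65.54) = 36.46°.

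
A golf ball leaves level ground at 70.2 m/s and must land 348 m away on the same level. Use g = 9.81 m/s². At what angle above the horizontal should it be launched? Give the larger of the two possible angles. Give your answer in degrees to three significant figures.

R = v₀² sin 2θ / g gives sin 2θ = gR/v₀² = 9.81·348/70.2² = 0.6927.
2θ = 43.85° or 180° − 43.85° = 136.2°, so θ = 21.92° or 68.08°.
The larger angle is 68.08°.

68.1°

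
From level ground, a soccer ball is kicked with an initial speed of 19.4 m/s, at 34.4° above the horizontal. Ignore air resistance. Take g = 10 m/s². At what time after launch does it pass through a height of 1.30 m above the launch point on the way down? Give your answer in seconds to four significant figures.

vₓ = 19.40 cos 34.4° = 16.01 m/s; v_y0 = 19.40 sin 34.4° = 10.96 m/s.
Height y(t) = 10.96 t − 5.000 t² = 1.30 gives 5.000 t² − 10.96 t + 1.30 = 0.
t = [10.96 ± √(10.96² − 2·10.0·1.30)] / 10.0 = (10.96 ± 9.702) / 10.0, so t = 0.1258 s or t = 2.066 s.
The descending-branch root is 2.066 s.

2.066 s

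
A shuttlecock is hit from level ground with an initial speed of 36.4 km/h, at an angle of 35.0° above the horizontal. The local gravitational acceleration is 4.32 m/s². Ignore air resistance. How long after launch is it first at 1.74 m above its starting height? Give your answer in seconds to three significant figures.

0.344 s

Convert: 36.4 km/h = 36.4/3.6 = 10.11 m/s.
vₓ = 10.11 cos 35.0° = 8.283 m/s; v_y0 = 10.11 sin 35.0° = 5.799 m/s.
Require v_y0 t − ½ g t² = 1.74, i.e. 2.160 t² − 5.799 t + 1.74 = 0.
t = [5.799 ± √(5.799² − 2·4.32·1.74)] / 4.32 = (5.799 ± 4.313) / 4.32, so t = 0.3441 s or t = 2.341 s.
The first (ascending) time is 0.3441 s.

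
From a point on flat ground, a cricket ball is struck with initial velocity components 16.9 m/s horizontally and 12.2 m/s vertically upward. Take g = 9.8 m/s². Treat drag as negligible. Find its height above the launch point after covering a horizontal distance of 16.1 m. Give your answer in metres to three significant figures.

7.18 m

Time to reach x = 16.1 m: t = x/vₓ = 16.1/16.90 = 0.9527 s.
Height: y = v_y0 t − ½ g t² = 12.20 × 0.9527 − 4.900 × 0.9527² = 11.62 − 4.447 = 7.175 m.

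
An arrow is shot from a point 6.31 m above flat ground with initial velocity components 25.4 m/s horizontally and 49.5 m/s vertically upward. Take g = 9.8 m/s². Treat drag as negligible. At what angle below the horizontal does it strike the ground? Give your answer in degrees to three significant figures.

The projectile lands when y = 6.31 + (49.50) t − ½·9.80·t² = 0. Positive root: t = (49.50 + √(49.50² + 2·9.80·6.31)) / 9.80 = (49.50 + 50.73) / 9.80 = 10.23 s.
At impact: v_y = v_y0 − g t = −50.73 m/s; vₓ = 25.40 m/s.
Angle below horizontal: arctan(|v_y|/vₓ) = arctan(50.73/25.40) = 63.41°.

63.4°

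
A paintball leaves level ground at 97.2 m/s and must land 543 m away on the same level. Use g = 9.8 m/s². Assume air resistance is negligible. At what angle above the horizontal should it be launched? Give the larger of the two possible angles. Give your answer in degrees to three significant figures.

72.9°

From R = (v₀²/g) sin 2θ: sin 2θ = 9.80 × 543 / 9447.8 = 0.5632.
2θ = 34.28° or 180° − 34.28° = 145.7°, so θ = 17.14° or 72.86°.
The larger angle is 72.86°.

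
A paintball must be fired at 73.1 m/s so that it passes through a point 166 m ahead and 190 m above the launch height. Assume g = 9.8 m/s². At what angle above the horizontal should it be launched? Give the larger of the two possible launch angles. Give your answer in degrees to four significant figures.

78.21°

Trajectory: y = x tanθ − g x² (1 + tan²θ)/(2v₀²). With x = 166, y = 190, v₀ = 73.1, g = 9.80:
25.27 tan²θ − 166 tanθ + (215.3) = 0.
tanθ = [166 ± √(166² − 4 × 25.27 × (215.3))] / (2 × 25.27) = (166 ± 76.15) / 50.54, giving tanθ = 1.778 or 4.791.
θ = 60.65° or 78.21°; the larger is 78.21°.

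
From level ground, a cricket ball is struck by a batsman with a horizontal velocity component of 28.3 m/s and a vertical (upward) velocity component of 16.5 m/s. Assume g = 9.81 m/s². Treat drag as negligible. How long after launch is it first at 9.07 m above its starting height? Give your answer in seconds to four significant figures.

Set y = v_y0 t − ½ g t² = 9.07: 4.905 t² − 16.50 t + 9.07 = 0.
Quadratic formula: t = (16.50 ± √94.297) / 9.81 = (16.50 ± 9.711) / 9.81 → t = 0.6921 s or 2.672 s.
The first (ascending) time is 0.6921 s.

0.6921 s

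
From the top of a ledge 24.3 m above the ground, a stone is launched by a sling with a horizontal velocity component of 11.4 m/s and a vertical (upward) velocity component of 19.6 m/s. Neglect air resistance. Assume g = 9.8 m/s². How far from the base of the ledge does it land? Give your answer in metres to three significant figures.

With up positive and y = 0 at the ground: y(t) = 24.3 + (19.60) t − 4.900 t². Setting y = 0 and taking the positive root: t = [19.60 + √(19.60² + 2·9.80·24.3)] / 9.80 = (19.60 + 29.33) / 9.80 = 4.993 s.
Horizontal distance: R = vₓ t = 11.40 × 4.993 = 56.92 m.

56.9 m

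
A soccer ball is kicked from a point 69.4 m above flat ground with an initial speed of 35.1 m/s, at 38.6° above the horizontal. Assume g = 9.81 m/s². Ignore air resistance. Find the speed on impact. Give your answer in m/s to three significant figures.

50.9 m/s

Horizontal component vₓ = 35.10 cos 38.6° = 27.43 m/s; vertical v_y0 = 35.10 sin 38.6° = 21.90 m/s.
With up positive and y = 0 at the ground: y(t) = 69.4 + (21.90) t − 4.905 t². Setting y = 0 and taking the positive root: t = [21.90 + √(21.90² + 2·9.81·69.4)] / 9.81 = (21.90 + 42.91) / 9.81 = 6.606 s.
Vertical velocity at impact: v_y = v_y0 − g t = 21.90 − 9.81 × 6.606 = −42.91 m/s.
Speed: |v| = √(vₓ² + v_y²) = √(27.43² + 42.91²) = 50.93 m/s.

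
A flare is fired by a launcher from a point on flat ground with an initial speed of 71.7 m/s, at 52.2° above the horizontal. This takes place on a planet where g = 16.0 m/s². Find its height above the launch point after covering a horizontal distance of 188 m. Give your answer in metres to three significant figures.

vₓ = 71.70 cos 52.2° = 43.95 m/s; v_y0 = 71.70 sin 52.2° = 56.65 m/s.
Time to reach x = 188 m: t = x/vₓ = 188/43.95 = 4.278 s.
Height: y = v_y0 t − ½ g t² = 56.65 × 4.278 − 8.000 × 4.278² = 242.4 − 146.4 = 95.96 m.

96.0 m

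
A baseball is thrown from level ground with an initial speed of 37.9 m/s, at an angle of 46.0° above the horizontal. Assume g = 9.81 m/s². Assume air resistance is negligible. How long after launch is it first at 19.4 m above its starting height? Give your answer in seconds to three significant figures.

Horizontal component vₓ = 37.90 cos 46.0° = 26.33 m/s; vertical v_y0 = 37.90 sin 46.0° = 27.26 m/s.
Set y = v_y0 t − ½ g t² = 19.4: 4.905 t² − 27.26 t + 19.4 = 0.
t = [27.26 ± √(27.26² − 2·9.81·19.4)] / 9.81 = (27.26 ± 19.04) / 9.81, so t = 0.8379 s or t = 4.720 s.
The first (ascending) time is 0.8379 s.

0.838 s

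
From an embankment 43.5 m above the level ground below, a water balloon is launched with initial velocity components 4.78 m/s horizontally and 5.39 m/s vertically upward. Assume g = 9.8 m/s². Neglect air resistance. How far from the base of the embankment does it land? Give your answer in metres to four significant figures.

The projectile lands when y = 43.5 + (5.390) t − ½·9.80·t² = 0. Positive root: t = (5.390 + √(5.390² + 2·9.80·43.5)) / 9.80 = (5.390 + 29.69) / 9.80 = 3.580 s.
Horizontal distance: R = vₓ t = 4.780 × 3.580 = 17.11 m.

17.11 m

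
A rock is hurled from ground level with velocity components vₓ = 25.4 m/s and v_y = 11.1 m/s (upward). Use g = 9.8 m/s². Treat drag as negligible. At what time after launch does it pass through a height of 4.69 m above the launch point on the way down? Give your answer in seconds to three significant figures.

1.70 s

Require v_y0 t − ½ g t² = 4.69, i.e. 4.900 t² − 11.10 t + 4.69 = 0.
Quadratic formula: t = (11.10 ± √31.286) / 9.80 = (11.10 ± 5.593) / 9.80 → t = 0.5619 s or 1.703 s.
The descending-branch root is 1.703 s.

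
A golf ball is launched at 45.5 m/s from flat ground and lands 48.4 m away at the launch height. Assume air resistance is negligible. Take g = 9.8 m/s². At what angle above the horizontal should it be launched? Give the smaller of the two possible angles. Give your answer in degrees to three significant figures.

6.62°

R = v₀² sin 2θ / g gives sin 2θ = gR/v₀² = 9.80·48.4/45.5² = 0.2291.
2θ = 13.24° or 180° − 13.24° = 166.8°, so θ = 6.622° or 83.38°.
The smaller angle is 6.622°.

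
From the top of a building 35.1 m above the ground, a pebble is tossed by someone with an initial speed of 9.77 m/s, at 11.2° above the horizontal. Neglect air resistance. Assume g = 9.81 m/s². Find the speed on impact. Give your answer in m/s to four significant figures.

Resolve: vₓ = 9.770 cos 11.2° = 9.584 m/s and v_y0 = 9.770 sin 11.2° = 1.898 m/s.
The projectile lands when y = 35.1 + (1.898) t − ½·9.81·t² = 0. Positive root: t = (1.898 + √(1.898² + 2·9.81·35.1)) / 9.81 = (1.898 + 26.31) / 9.81 = 2.875 s.
Vertical velocity at impact: v_y = v_y0 − g t = 1.898 − 9.81 × 2.875 = −26.31 m/s.
Speed: |v| = √(vₓ² + v_y²) = √(9.584² + 26.31²) = 28.00 m/s.

28.00 m/s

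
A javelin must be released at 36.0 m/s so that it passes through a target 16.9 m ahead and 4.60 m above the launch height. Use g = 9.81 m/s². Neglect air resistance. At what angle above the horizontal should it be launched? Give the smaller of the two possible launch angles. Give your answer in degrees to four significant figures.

Trajectory: y = x tanθ − g x² (1 + tan²θ)/(2v₀²). With x = 16.9, y = 4.60, v₀ = 36.0, g = 9.81:
1.081 tan²θ − 16.9 tanθ + (5.681) = 0.
tanθ = [16.9 ± √(16.9² − 4 × 1.081 × (5.681))] / (2 × 1.081) = (16.9 ± 16.16) / 2.162, giving tanθ = 0.3437 or 15.29.
θ = 18.97° or 86.26°; the smaller is 18.97°.

18.97°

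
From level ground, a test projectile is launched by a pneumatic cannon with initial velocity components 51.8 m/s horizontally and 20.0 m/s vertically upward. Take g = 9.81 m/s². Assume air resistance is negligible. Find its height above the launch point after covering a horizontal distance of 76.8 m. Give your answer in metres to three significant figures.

18.9 m

Time to reach x = 76.8 m: t = x/vₓ = 76.8/51.80 = 1.483 s.
Height: y = v_y0 t − ½ g t² = 20.00 × 1.483 − 4.905 × 1.483² = 29.65 − 10.78 = 18.87 m.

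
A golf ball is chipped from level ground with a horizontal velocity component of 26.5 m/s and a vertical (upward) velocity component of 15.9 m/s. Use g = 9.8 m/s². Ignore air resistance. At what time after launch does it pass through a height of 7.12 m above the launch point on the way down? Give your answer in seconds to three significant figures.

2.71 s

Height y(t) = 15.90 t − 4.900 t² = 7.12 gives 4.900 t² − 15.90 t + 7.12 = 0.
Quadratic formula: t = (15.90 ± √113.26) / 9.80 = (15.90 ± 10.64) / 9.80 → t = 0.5365 s or 2.708 s.
The descending-branch root is 2.708 s.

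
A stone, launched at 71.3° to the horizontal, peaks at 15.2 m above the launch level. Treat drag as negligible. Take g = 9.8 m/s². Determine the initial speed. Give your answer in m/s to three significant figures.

18.2 m/s

At the peak v_y = 0, so v_y0 = √(2gH) = √(2 × 9.80 × 15.2) = 17.26 m/s.
v_y0 = v₀ sin θ ⇒ v₀ = 17.26 / sin 71.3° = 18.22 m/s.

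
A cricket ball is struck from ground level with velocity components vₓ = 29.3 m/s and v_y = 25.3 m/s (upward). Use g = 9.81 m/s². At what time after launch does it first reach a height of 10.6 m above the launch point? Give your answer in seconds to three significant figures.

Height y(t) = 25.30 t − 4.905 t² = 10.6 gives 4.905 t² − 25.30 t + 10.6 = 0.
Quadratic formula: t = (25.30 ± √432.12) / 9.81 = (25.30 ± 20.79) / 9.81 → t = 0.4600 s or 4.698 s.
The first (ascending) time is 0.4600 s.

0.460 s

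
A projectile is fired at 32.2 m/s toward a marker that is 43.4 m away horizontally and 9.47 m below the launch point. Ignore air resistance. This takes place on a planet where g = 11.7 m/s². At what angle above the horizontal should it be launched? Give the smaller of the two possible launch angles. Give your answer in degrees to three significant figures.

Trajectory: y = x tanθ − g x² (1 + tan²θ)/(2v₀²). With x = 43.4, y = −9.47, v₀ = 32.2, g = 11.7:
10.63 tan²θ − 43.4 tanθ + (1.157) = 0.
tanθ = [43.4 ± √(43.4² − 4 × 10.63 × (1.157))] / (2 × 10.63) = (43.4 ± 42.83) / 21.25, giving tanθ = 0.02684 or 4.057.
θ = 1.538° or 76.15°; the smaller is 1.538°.

1.54°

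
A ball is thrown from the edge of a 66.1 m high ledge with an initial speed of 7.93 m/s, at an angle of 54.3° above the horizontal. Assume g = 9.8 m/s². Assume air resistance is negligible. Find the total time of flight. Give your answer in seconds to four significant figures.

Resolve: vₓ = 7.930 cos 54.3° = 4.627 m/s and v_y0 = 7.930 sin 54.3° = 6.440 m/s.
With up positive and y = 0 at the ground: y(t) = 66.1 + (6.440) t − 4.900 t². Setting y = 0 and taking the positive root: t = [6.440 + √(6.440² + 2·9.80·66.1)] / 9.80 = (6.440 + 36.57) / 9.80 = 4.388 s.

4.388 s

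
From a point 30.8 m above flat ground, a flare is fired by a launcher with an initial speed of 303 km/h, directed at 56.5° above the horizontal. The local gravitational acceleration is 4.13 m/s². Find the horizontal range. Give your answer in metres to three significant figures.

1600 m

Convert: 303 km/h = 303/3.6 = 84.17 m/s.
Resolve: vₓ = 84.17 cos 56.5° = 46.45 m/s and v_y0 = 84.17 sin 56.5° = 70.19 m/s.
Vertical motion (up positive, ground at y = 0): 2.065 t² − (70.19) t − 30.8 = 0, so t = (70.19 + √(70.19² + 2·4.13·30.8)) / 4.13 = (70.19 + 71.97) / 4.13 = 34.42 s.
Horizontal distance: R = vₓ t = 46.45 × 34.42 = 1599 m.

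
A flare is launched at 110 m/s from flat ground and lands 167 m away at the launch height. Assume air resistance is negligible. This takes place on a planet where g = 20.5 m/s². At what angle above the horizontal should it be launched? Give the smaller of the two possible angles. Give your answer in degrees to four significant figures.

From R = (v₀²/g) sin 2θ: sin 2θ = 20.5 × 167 / 12100 = 0.2829.
2θ = 16.44° or 180° − 16.44° = 163.6°, so θ = 8.218° or 81.78°.
The smaller angle is 8.218°.

8.218°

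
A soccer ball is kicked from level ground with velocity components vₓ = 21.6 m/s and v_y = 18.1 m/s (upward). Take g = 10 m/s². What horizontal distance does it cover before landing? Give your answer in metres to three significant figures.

Flight time T = 2 v_y0 / g = 3.620 s.
Horizontal distance R = vₓ T = 21.60 × 3.620 = 78.19 m.

78.2 m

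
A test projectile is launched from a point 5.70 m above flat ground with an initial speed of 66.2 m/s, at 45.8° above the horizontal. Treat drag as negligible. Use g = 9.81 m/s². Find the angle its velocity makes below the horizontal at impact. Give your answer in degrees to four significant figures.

46.49°

vₓ = 66.20 cos 45.8° = 46.15 m/s; v_y0 = 66.20 sin 45.8° = 47.46 m/s.
Vertical motion (up positive, ground at y = 0): 4.905 t² − (47.46) t − 5.70 = 0, so t = (47.46 + √(47.46² + 2·9.81·5.70)) / 9.81 = (47.46 + 48.62) / 9.81 = 9.794 s.
At impact: v_y = v_y0 − g t = −48.62 m/s; vₓ = 46.15 m/s.
Angle below horizontal: arctan(|v_y|/vₓ) = arctan(48.62/46.15) = 46.49°.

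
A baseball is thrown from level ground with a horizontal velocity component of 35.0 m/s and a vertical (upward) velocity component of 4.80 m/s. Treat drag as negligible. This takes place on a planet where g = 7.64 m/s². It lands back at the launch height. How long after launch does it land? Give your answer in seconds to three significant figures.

1.26 s

Landing at launch height ⇒ T = 2 v_y0 / g = 2 × 4.800 / 7.64 = 1.257 s.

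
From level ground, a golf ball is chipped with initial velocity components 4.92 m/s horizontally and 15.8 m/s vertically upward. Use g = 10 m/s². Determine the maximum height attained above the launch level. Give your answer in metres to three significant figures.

Peak height H = v_y0² / (2g) = 249.64 / 20.00 = 12.48 m.

12.5 m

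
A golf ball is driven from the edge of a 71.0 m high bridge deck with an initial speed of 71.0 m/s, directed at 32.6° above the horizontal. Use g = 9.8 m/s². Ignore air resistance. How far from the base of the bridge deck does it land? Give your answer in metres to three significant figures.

vₓ = 71.00 cos 32.6° = 59.81 m/s; v_y0 = 71.00 sin 32.6° = 38.25 m/s.
With up positive and y = 0 at the ground: y(t) = 71.0 + (38.25) t − 4.900 t². Setting y = 0 and taking the positive root: t = [38.25 + √(38.25² + 2·9.80·71.0)] / 9.80 = (38.25 + 53.43) / 9.80 = 9.355 s.
Horizontal distance: R = vₓ t = 59.81 × 9.355 = 559.6 m.

560 m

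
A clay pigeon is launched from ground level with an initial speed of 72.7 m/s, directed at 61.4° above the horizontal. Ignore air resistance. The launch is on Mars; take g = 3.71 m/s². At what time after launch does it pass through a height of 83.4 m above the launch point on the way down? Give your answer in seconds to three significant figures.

vₓ = 72.70 cos 61.4° = 34.80 m/s; v_y0 = 72.70 sin 61.4° = 63.83 m/s.
Height y(t) = 63.83 t − 1.855 t² = 83.4 gives 1.855 t² − 63.83 t + 83.4 = 0.
Quadratic formula: t = (63.83 ± √3455.4) / 3.71 = (63.83 ± 58.78) / 3.71 → t = 1.360 s or 33.05 s.
The descending-branch root is 33.05 s.

33.0 s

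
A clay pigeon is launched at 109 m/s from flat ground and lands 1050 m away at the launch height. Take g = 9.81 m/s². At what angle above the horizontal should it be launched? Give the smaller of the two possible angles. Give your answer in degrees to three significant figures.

Level-ground range R = v₀² sin(2θ)/g ⇒ sin(2θ) = gR/v₀² = 9.81 × 1050 / 109² = 0.8670.
2θ = 60.11° or 180° − 60.11° = 119.9°, so θ = 30.05° or 59.95°.
The smaller angle is 30.05°.

30.1°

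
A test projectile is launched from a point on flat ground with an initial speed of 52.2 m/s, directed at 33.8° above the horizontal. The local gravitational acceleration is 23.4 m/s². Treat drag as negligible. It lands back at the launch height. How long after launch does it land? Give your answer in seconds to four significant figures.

Horizontal component vₓ = 52.20 cos 33.8° = 43.38 m/s; vertical v_y0 = 52.20 sin 33.8° = 29.04 m/s.
Landing at launch height ⇒ T = 2 v_y0 / g = 2 × 29.04 / 23.4 = 2.482 s.

2.482 s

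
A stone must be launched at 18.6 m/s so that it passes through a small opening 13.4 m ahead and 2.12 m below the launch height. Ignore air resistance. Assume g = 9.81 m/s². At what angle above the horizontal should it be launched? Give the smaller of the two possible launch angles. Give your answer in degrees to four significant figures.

1.831°

Trajectory: y = x tanθ − g x² (1 + tan²θ)/(2v₀²). With x = 13.4, y = −2.12, v₀ = 18.6, g = 9.81:
2.546 tan²θ − 13.4 tanθ + (0.4258) = 0.
tanθ = [13.4 ± √(13.4² − 4 × 2.546 × (0.4258))] / (2 × 2.546) = (13.4 ± 13.24) / 5.092, giving tanθ = 0.03197 or 5.232.
θ = 1.831° or 79.18°; the smaller is 1.831°.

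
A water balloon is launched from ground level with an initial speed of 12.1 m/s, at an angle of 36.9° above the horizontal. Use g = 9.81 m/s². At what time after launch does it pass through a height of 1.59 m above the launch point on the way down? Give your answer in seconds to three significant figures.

Resolve: vₓ = 12.10 cos 36.9° = 9.676 m/s and v_y0 = 12.10 sin 36.9° = 7.265 m/s.
Height y(t) = 7.265 t − 4.905 t² = 1.59 gives 4.905 t² − 7.265 t + 1.59 = 0.
t = [7.265 ± √(7.265² − 2·9.81·1.59)] / 9.81 = (7.265 ± 4.646) / 9.81, so t = 0.2670 s or t = 1.214 s.
The descending-branch root is 1.214 s.

1.21 s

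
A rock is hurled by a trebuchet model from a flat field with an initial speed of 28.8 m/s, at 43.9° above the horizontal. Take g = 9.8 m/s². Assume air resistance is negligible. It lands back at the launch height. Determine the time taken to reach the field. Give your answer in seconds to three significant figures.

4.08 s

Resolve: vₓ = 28.80 cos 43.9° = 20.75 m/s and v_y0 = 28.80 sin 43.9° = 19.97 m/s.
Time of flight on level ground: T = 2 v_y0 / g = 2 × 19.97 / 9.80 = 4.076 s.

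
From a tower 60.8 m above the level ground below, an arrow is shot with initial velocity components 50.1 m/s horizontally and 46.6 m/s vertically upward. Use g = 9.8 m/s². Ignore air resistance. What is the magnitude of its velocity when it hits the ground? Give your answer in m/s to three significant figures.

With up positive and y = 0 at the ground: y(t) = 60.8 + (46.60) t − 4.900 t². Setting y = 0 and taking the positive root: t = [46.60 + √(46.60² + 2·9.80·60.8)] / 9.80 = (46.60 + 57.99) / 9.80 = 10.67 s.
Vertical velocity at impact: v_y = v_y0 − g t = 46.60 − 9.80 × 10.67 = −57.99 m/s.
Speed: |v| = √(vₓ² + v_y²) = √(50.10² + 57.99²) = 76.64 m/s.

76.6 m/s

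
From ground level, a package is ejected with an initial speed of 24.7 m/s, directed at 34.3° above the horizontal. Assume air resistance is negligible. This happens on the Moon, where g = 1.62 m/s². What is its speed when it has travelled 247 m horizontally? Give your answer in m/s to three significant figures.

21.2 m/s

vₓ = 24.70 cos 34.3° = 20.40 m/s; v_y0 = 24.70 sin 34.3° = 13.92 m/s.
At x = 247 m, t = x/vₓ = 247/20.40 = 12.11 s.
Vertical velocity there: v_y = v_y0 − g t = 13.92 − 1.62 × 12.11 = −5.691 m/s.
Speed: √(vₓ² + v_y²) = √(20.40² + 5.691²) = 21.18 m/s.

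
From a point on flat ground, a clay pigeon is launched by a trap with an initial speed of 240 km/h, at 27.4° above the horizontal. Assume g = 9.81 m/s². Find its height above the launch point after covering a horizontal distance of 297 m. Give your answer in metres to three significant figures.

30.4 m

Convert: 240 km/h = 240/3.6 = 66.67 m/s.
vₓ = 66.67 cos 27.4° = 59.19 m/s; v_y0 = 66.67 sin 27.4° = 30.68 m/s.
At x = 297 m, t = x/vₓ = 297/59.19 = 5.018 s.
Height: y = v_y0 t − ½ g t² = 30.68 × 5.018 − 4.905 × 5.018² = 154.0 − 123.5 = 30.44 m.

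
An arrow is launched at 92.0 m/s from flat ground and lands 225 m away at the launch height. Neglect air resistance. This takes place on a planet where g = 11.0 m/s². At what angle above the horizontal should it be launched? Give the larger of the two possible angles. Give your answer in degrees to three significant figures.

Level-ground range R = v₀² sin(2θ)/g ⇒ sin(2θ) = gR/v₀² = 11.0 × 225 / 92.0² = 0.2924.
2θ = 17.00° or 180° − 17.00° = 163.0°, so θ = 8.501° or 81.50°.
The larger angle is 81.50°.

81.5°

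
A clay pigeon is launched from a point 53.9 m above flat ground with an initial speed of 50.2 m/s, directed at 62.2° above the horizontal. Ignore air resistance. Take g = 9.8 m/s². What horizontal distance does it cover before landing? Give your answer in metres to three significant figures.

238 m

Horizontal component vₓ = 50.20 cos 62.2° = 23.41 m/s; vertical v_y0 = 50.20 sin 62.2° = 44.41 m/s.
Vertical motion (up positive, ground at y = 0): 4.900 t² − (44.41) t − 53.9 = 0, so t = (44.41 + √(44.41² + 2·9.80·53.9)) / 9.80 = (44.41 + 55.03) / 9.80 = 10.15 s.
Horizontal distance: R = vₓ t = 23.41 × 10.15 = 237.6 m.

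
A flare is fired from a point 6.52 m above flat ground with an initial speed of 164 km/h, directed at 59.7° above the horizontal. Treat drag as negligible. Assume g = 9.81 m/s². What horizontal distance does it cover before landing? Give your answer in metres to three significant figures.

188 m

Convert: 164 km/h = 164/3.6 = 45.56 m/s.
vₓ = 45.56 cos 59.7° = 22.98 m/s; v_y0 = 45.56 sin 59.7° = 39.33 m/s.
With up positive and y = 0 at the ground: y(t) = 6.52 + (39.33) t − 4.905 t². Setting y = 0 and taking the positive root: t = [39.33 + √(39.33² + 2·9.81·6.52)] / 9.81 = (39.33 + 40.93) / 9.81 = 8.181 s.
Horizontal distance: R = vₓ t = 22.98 × 8.181 = 188.0 m.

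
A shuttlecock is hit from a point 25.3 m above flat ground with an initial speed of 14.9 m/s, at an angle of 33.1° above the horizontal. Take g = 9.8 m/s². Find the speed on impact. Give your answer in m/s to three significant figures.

26.8 m/s

Horizontal component vₓ = 14.90 cos 33.1° = 12.48 m/s; vertical v_y0 = 14.90 sin 33.1° = 8.137 m/s.
With up positive and y = 0 at the ground: y(t) = 25.3 + (8.137) t − 4.900 t². Setting y = 0 and taking the positive root: t = [8.137 + √(8.137² + 2·9.80·25.3)] / 9.80 = (8.137 + 23.71) / 9.80 = 3.250 s.
Vertical velocity at impact: v_y = v_y0 − g t = 8.137 − 9.80 × 3.250 = −23.71 m/s.
Speed: |v| = √(vₓ² + v_y²) = √(12.48² + 23.71²) = 26.79 m/s.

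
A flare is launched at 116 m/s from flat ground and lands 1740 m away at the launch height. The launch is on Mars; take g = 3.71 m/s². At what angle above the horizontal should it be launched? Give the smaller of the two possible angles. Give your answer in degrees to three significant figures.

From R = (v₀²/g) sin 2θ: sin 2θ = 3.71 × 1740 / 13456 = 0.4797.
2θ = 28.67° or 180° − 28.67° = 151.3°, so θ = 14.33° or 75.67°.
The smaller angle is 14.33°.

14.3°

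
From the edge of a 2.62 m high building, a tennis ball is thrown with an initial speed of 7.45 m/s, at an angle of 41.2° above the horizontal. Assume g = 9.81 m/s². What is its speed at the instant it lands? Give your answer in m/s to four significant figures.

10.34 m/s

Components: vₓ = 7.450 cos 41.2° = 5.605 m/s, v_y0 = 7.450 sin 41.2° = 4.907 m/s.
Vertical motion (up positive, ground at y = 0): 4.905 t² − (4.907) t − 2.62 = 0, so t = (4.907 + √(4.907² + 2·9.81·2.62)) / 9.81 = (4.907 + 8.688) / 9.81 = 1.386 s.
Vertical velocity at impact: v_y = v_y0 − g t = 4.907 − 9.81 × 1.386 = −8.688 m/s.
Speed: |v| = √(vₓ² + v_y²) = √(5.605² + 8.688²) = 10.34 m/s.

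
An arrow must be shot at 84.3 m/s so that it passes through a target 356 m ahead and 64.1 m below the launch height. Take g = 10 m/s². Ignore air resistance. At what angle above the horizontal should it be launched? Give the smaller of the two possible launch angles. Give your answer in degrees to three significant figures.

4.10°

Trajectory: y = x tanθ − g x² (1 + tan²θ)/(2v₀²). With x = 356, y = −64.1, v₀ = 84.3, g = 10.0:
89.17 tan²θ − 356 tanθ + (25.07) = 0.
tanθ = [356 ± √(356² − 4 × 89.17 × (25.07))] / (2 × 89.17) = (356 ± 343.2) / 178.3, giving tanθ = 0.07171 or 3.921.
θ = 4.101° or 75.69°; the smaller is 4.101°.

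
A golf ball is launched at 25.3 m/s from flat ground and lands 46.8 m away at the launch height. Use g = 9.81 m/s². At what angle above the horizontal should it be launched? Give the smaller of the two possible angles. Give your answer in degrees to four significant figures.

22.91°

From R = (v₀²/g) sin 2θ: sin 2θ = 9.81 × 46.8 / 640.09 = 0.7173.
2θ = 45.83° or 180° − 45.83° = 134.2°, so θ = 22.91° or 67.09°.
The smaller angle is 22.91°.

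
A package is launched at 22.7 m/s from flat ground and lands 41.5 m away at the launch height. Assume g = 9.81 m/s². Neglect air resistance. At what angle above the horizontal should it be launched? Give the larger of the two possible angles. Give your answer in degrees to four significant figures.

63.90°

Level-ground range R = v₀² sin(2θ)/g ⇒ sin(2θ) = gR/v₀² = 9.81 × 41.5 / 22.7² = 0.7901.
2θ = 52.19° or 180° − 52.19° = 127.8°, so θ = 26.10° or 63.90°.
The larger angle is 63.90°.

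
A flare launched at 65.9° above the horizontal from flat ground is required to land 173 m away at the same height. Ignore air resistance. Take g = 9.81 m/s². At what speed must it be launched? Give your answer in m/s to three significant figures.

47.7 m/s

Level-ground range: R = v₀² sin(2θ)/g, so v₀ = √(gR / sin 2θ).
v₀ = √(9.81 × 173 / sin 131.8°) = √(1697 / 0.7455) = √2276.6 = 47.71 m/s.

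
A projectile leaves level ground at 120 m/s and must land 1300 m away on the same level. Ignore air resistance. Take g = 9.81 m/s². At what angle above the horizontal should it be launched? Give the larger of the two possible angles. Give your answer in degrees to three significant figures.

58.8°

From R = (v₀²/g) sin 2θ: sin 2θ = 9.81 × 1300 / 14400 = 0.8856.
2θ = 62.33° or 180° − 62.33° = 117.7°, so θ = 31.16° or 58.84°.
The larger angle is 58.84°.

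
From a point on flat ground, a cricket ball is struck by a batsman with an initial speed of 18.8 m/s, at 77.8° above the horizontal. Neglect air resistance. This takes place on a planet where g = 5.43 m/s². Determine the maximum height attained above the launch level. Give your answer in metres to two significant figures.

vₓ = 18.80 cos 77.8° = 3.973 m/s; v_y0 = 18.80 sin 77.8° = 18.38 m/s.
Maximum height: H = v_y0² / (2g) = 18.38² / (2 × 5.43) = 31.09 m.

31 m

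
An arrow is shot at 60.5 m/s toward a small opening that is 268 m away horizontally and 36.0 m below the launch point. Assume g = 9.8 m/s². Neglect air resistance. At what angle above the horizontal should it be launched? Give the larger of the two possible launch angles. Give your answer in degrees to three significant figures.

Trajectory: y = x tanθ − g x² (1 + tan²θ)/(2v₀²). With x = 268, y = −36.0, v₀ = 60.5, g = 9.80:
96.15 tan²θ − 268 tanθ + (60.15) = 0.
tanθ = [268 ± √(268² − 4 × 96.15 × (60.15))] / (2 × 96.15) = (268 ± 220.7) / 192.3, giving tanθ = 0.2462 or 2.541.
θ = 13.83° or 68.52°; the larger is 68.52°.

68.5°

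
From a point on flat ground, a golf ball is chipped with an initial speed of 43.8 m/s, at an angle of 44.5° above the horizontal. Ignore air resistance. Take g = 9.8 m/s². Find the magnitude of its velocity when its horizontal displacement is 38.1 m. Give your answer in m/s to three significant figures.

Components: vₓ = 43.80 cos 44.5° = 31.24 m/s, v_y0 = 43.80 sin 44.5° = 30.70 m/s.
At x = 38.1 m, t = x/vₓ = 38.1/31.24 = 1.220 s.
Vertical velocity there: v_y = v_y0 − g t = 30.70 − 9.80 × 1.220 = 18.75 m/s.
Speed: √(vₓ² + v_y²) = √(31.24² + 18.75²) = 36.43 m/s.

36.4 m/s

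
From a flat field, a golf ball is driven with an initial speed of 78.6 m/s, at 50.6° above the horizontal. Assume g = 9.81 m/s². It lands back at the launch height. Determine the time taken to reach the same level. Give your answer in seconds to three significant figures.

12.4 s

Resolve: vₓ = 78.60 cos 50.6° = 49.89 m/s and v_y0 = 78.60 sin 50.6° = 60.74 m/s.
Time of flight on level ground: T = 2 v_y0 / g = 2 × 60.74 / 9.81 = 12.38 s.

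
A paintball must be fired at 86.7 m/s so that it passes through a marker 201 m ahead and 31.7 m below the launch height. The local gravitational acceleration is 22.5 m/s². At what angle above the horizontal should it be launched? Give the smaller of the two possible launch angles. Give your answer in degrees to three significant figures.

Trajectory: y = x tanθ − g x² (1 + tan²θ)/(2v₀²). With x = 201, y = −31.7, v₀ = 86.7, g = 22.5:
60.47 tan²θ − 201 tanθ + (28.77) = 0.
tanθ = [201 ± √(201² − 4 × 60.47 × (28.77))] / (2 × 60.47) = (201 ± 182.9) / 120.9, giving tanθ = 0.1499 or 3.174.
θ = 8.523° or 72.51°; the smaller is 8.523°.

8.52°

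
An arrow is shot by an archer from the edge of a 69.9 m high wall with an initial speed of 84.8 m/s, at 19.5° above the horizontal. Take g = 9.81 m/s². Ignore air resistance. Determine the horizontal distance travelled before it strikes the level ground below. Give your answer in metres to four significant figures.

610.5 m

vₓ = 84.80 cos 19.5° = 79.94 m/s; v_y0 = 84.80 sin 19.5° = 28.31 m/s.
Vertical motion (up positive, ground at y = 0): 4.905 t² − (28.31) t − 69.9 = 0, so t = (28.31 + √(28.31² + 2·9.81·69.9)) / 9.81 = (28.31 + 46.61) / 9.81 = 7.637 s.
Horizontal distance: R = vₓ t = 79.94 × 7.637 = 610.5 m.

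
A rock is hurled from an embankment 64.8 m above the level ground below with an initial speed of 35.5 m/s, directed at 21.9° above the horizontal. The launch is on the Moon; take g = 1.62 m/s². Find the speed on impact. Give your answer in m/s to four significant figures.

38.34 m/s

Components: vₓ = 35.50 cos 21.9° = 32.94 m/s, v_y0 = 35.50 sin 21.9° = 13.24 m/s.
Vertical motion (up positive, ground at y = 0): 0.8100 t² − (13.24) t − 64.8 = 0, so t = (13.24 + √(13.24² + 2·1.62·64.8)) / 1.62 = (13.24 + 19.63) / 1.62 = 20.29 s.
Vertical velocity at impact: v_y = v_y0 − g t = 13.24 − 1.62 × 20.29 = −19.63 m/s.
Speed: |v| = √(vₓ² + v_y²) = √(32.94² + 19.63²) = 38.34 m/s.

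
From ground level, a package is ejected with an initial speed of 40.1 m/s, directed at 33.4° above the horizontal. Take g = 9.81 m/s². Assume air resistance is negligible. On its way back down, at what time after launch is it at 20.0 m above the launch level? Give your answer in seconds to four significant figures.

vₓ = 40.10 cos 33.4° = 33.48 m/s; v_y0 = 40.10 sin 33.4° = 22.07 m/s.
Set y = v_y0 t − ½ g t² = 20.0: 4.905 t² − 22.07 t + 20.0 = 0.
Quadratic formula: t = (22.07 ± √94.874) / 9.81 = (22.07 ± 9.740) / 9.81 → t = 1.257 s or 3.243 s.
The descending-branch root is 3.243 s.

3.243 s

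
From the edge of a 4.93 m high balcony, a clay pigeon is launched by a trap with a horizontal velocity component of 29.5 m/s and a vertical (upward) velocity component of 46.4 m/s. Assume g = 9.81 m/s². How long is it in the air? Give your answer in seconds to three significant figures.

Vertical motion (up positive, ground at y = 0): 4.905 t² − (46.40) t − 4.93 = 0, so t = (46.40 + √(46.40² + 2·9.81·4.93)) / 9.81 = (46.40 + 47.43) / 9.81 = 9.565 s.

9.56 s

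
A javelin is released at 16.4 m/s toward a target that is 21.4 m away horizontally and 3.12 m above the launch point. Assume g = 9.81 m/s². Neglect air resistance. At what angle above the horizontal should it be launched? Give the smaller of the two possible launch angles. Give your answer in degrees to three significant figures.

37.4°

Trajectory: y = x tanθ − g x² (1 + tan²θ)/(2v₀²). With x = 21.4, y = 3.12, v₀ = 16.4, g = 9.81:
8.352 tan²θ − 21.4 tanθ + (11.47) = 0.
tanθ = [21.4 ± √(21.4² − 4 × 8.352 × (11.47))] / (2 × 8.352) = (21.4 ± 8.644) / 16.70, giving tanθ = 0.7637 or 1.799.
θ = 37.37° or 60.93°; the smaller is 37.37°.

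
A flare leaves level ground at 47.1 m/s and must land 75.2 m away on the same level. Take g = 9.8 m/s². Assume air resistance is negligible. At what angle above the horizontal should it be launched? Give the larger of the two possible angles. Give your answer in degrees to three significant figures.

80.3°

R = v₀² sin 2θ / g gives sin 2θ = gR/v₀² = 9.80·75.2/47.1² = 0.3322.
2θ = 19.40° or 180° − 19.40° = 160.6°, so θ = 9.701° or 80.30°.
The larger angle is 80.30°.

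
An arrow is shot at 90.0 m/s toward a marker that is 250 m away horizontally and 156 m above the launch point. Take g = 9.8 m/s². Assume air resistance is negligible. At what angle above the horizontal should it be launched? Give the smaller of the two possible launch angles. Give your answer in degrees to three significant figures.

Trajectory: y = x tanθ − g x² (1 + tan²θ)/(2v₀²). With x = 250, y = 156, v₀ = 90.0, g = 9.80:
37.81 tan²θ − 250 tanθ + (193.8) = 0.
tanθ = [250 ± √(250² − 4 × 37.81 × (193.8))] / (2 × 37.81) = (250 ± 182.2) / 75.62, giving tanθ = 0.8969 or 5.715.
θ = 41.89° or 80.08°; the smaller is 41.89°.

41.9°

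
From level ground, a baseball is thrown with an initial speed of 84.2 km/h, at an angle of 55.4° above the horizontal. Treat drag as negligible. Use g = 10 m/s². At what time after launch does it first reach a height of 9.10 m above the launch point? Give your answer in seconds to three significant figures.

Convert: 84.2 km/h = 84.2/3.6 = 23.39 m/s.
vₓ = 23.39 cos 55.4° = 13.28 m/s; v_y0 = 23.39 sin 55.4° = 19.25 m/s.
Require v_y0 t − ½ g t² = 9.10, i.e. 5.000 t² − 19.25 t + 9.10 = 0.
Quadratic formula: t = (19.25 ± √188.65) / 10.0 = (19.25 ± 13.73) / 10.0 → t = 0.5517 s or 3.299 s.
The first (ascending) time is 0.5517 s.

0.552 s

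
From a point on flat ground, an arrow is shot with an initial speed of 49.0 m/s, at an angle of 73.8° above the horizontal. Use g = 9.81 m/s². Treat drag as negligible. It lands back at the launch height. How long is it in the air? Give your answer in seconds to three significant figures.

Components: vₓ = 49.00 cos 73.8° = 13.67 m/s, v_y0 = 49.00 sin 73.8° = 47.05 m/s.
Time of flight on level ground: T = 2 v_y0 / g = 2 × 47.05 / 9.81 = 9.593 s.

9.59 s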